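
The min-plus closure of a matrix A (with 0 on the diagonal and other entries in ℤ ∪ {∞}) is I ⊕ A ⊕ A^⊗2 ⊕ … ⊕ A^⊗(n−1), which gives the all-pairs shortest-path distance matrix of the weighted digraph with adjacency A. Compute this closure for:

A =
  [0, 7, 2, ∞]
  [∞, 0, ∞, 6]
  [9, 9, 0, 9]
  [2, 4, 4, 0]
Closure =
  [0, 7, 2, 11]
  [8, 0, 10, 6]
  [9, 9, 0, 9]
  [2, 4, 4, 0]

This is the Floyd-Warshall all-pairs shortest-path computation. For each intermediate vertex k = 0, 1, …, 3, update dist[i][j] ← min(dist[i][j], dist[i][k] + dist[k][j]). The final matrix gives, for each (i, j), the minimum total weight of any directed path from i to j (possibly empty when i = j).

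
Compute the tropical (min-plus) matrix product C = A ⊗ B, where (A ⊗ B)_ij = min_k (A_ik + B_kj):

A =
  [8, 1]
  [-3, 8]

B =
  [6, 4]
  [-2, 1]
A ⊗ B =
  [-1, 2]
  [3, 1]

Apply the min-plus product entry-by-entry:
  C[0][0] = min over k of (A[0][0] + B[0][0] = 8 + 6 = 14, A[0][1] + B[1][0] = 1 + -2 = -1) = -1 (attained at k = 1)
  C[0][1] = min over k of (A[0][0] + B[0][1] = 8 + 4 = 12, A[0][1] + B[1][1] = 1 + 1 = 2) = 2 (attained at k = 1)
  C[1][0] = min over k of (A[1][0] + B[0][0] = -3 + 6 = 3, A[1][1] + B[1][0] = 8 + -2 = 6) = 3 (attained at k = 0)
  C[1][1] = min over k of (A[1][0] + B[0][1] = -3 + 4 = 1, A[1][1] + B[1][1] = 8 + 1 = 9) = 1 (attained at k = 0)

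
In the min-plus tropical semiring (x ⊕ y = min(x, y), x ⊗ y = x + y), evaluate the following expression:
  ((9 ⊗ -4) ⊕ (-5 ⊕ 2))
((9 ⊗ -4) ⊕ (-5 ⊕ 2)) = -5

Expand innermost to outermost. Recall ⊕ takes the minimum of its arguments and ⊗ takes their sum. Working out the expression ((9 ⊗ -4) ⊕ (-5 ⊕ 2)) gives -5.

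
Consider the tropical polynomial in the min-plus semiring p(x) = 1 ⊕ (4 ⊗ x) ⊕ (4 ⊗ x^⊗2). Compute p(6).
p(6) = 1

A tropical monomial a ⊗ x^⊗i evaluates to a + i · x. Evaluating each term at x = 6:
  Term 0 contributes 1 + 0 · 6 = 1
  Term 1 contributes 4 + 1 · 6 = 10
  Term 2 contributes 4 + 2 · 6 = 16
p(6) = ⊕ of these = min[1, 10, 16] = 1.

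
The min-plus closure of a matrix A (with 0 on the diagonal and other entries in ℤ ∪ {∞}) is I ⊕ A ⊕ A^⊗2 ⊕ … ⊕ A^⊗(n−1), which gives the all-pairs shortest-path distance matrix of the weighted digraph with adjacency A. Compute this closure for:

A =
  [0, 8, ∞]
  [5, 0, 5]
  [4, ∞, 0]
Closure =
  [0, 8, 13]
  [5, 0, 5]
  [4, 12, 0]

This is the Floyd-Warshall all-pairs shortest-path computation. For each intermediate vertex k = 0, 1, …, 2, update dist[i][j] ← min(dist[i][j], dist[i][k] + dist[k][j]). The final matrix gives, for each (i, j), the minimum total weight of any directed path from i to j (possibly empty when i = j).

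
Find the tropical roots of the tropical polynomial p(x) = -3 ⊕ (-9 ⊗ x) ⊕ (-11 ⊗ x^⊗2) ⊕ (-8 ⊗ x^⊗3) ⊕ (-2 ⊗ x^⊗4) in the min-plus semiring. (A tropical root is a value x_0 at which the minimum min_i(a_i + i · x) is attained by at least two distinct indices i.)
Roots: {-6, -3, 2, 6}

Each tropical root is a break point of the lower envelope of the lines y = a_i + i · x (there are 5 lines, with slopes 0, 1, ..., 4). Only the lines that attain the minimum somewhere contribute to roots; other lines are dominated. Here the surviving (envelope) indices are i = 4, i = 3, i = 2, i = 1, i = 0.
Intersections between consecutive envelope lines give the roots: for adjacent envelope indices i < j the intersection is x = (a_i − a_j) / (j − i). Reading off the sorted break points: {-6, -3, 2, 6}.
Verification: at each break x_0, at least two indices attain the minimum of min_i(a_i + i · x_0).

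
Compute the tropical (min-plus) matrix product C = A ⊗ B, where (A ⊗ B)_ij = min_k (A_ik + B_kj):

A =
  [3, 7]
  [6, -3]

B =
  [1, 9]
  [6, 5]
A ⊗ B =
  [4, 12]
  [3, 2]

Apply the min-plus product entry-by-entry:
  C[0][0] = min over k of (A[0][0] + B[0][0] = 3 + 1 = 4, A[0][1] + B[1][0] = 7 + 6 = 13) = 4 (attained at k = 0)
  C[0][1] = min over k of (A[0][0] + B[0][1] = 3 + 9 = 12, A[0][1] + B[1][1] = 7 + 5 = 12) = 12 (attained at k = 0)
  C[1][0] = min over k of (A[1][0] + B[0][0] = 6 + 1 = 7, A[1][1] + B[1][0] = -3 + 6 = 3) = 3 (attained at k = 1)
  C[1][1] = min over k of (A[1][0] + B[0][1] = 6 + 9 = 15, A[1][1] + B[1][1] = -3 + 5 = 2) = 2 (attained at k = 1)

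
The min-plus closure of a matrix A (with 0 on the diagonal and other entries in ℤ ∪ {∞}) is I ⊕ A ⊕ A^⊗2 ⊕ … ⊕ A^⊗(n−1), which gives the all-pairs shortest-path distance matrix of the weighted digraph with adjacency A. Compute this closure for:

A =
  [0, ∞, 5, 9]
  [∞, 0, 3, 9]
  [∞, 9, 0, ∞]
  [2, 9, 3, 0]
Closure =
  [0, 14, 5, 9]
  [11, 0, 3, 9]
  [20, 9, 0, 18]
  [2, 9, 3, 0]

This is the Floyd-Warshall all-pairs shortest-path computation. For each intermediate vertex k = 0, 1, …, 3, update dist[i][j] ← min(dist[i][j], dist[i][k] + dist[k][j]). The final matrix gives, for each (i, j), the minimum total weight of any directed path from i to j (possibly empty when i = j).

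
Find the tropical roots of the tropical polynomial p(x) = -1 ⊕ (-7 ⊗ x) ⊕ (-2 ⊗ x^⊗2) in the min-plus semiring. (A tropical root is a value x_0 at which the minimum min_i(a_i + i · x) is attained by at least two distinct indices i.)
Roots: {-5, 6}

Each tropical root is a break point of the lower envelope of the lines y = a_i + i · x (there are 3 lines, with slopes 0, 1, ..., 2). Only the lines that attain the minimum somewhere contribute to roots; other lines are dominated. Here the surviving (envelope) indices are i = 2, i = 1, i = 0.
Intersections between consecutive envelope lines give the roots: for adjacent envelope indices i < j the intersection is x = (a_i − a_j) / (j − i). Reading off the sorted break points: {-5, 6}.
Verification: at each break x_0, at least two indices attain the minimum of min_i(a_i + i · x_0).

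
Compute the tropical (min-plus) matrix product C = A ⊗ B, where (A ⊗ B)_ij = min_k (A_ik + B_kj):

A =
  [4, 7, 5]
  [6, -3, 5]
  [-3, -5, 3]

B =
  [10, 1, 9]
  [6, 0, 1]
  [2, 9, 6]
A ⊗ B =
  [7, 5, 8]
  [3, -3, -2]
  [1, -5, -4]

Apply the min-plus product entry-by-entry:
  C[0][0] = min over k of (A[0][0] + B[0][0] = 4 + 10 = 14, A[0][1] + B[1][0] = 7 + 6 = 13, A[0][2] + B[2][0] = 5 + 2 = 7) = 7 (attained at k = 2)
  C[0][1] = min over k of (A[0][0] + B[0][1] = 4 + 1 = 5, A[0][1] + B[1][1] = 7 + 0 = 7, A[0][2] + B[2][1] = 5 + 9 = 14) = 5 (attained at k = 0)
  C[0][2] = min over k of (A[0][0] + B[0][2] = 4 + 9 = 13, A[0][1] + B[1][2] = 7 + 1 = 8, A[0][2] + B[2][2] = 5 + 6 = 11) = 8 (attained at k = 1)
  C[1][0] = min over k of (A[1][0] + B[0][0] = 6 + 10 = 16, A[1][1] + B[1][0] = -3 + 6 = 3, A[1][2] + B[2][0] = 5 + 2 = 7) = 3 (attained at k = 1)
  C[1][1] = min over k of (A[1][0] + B[0][1] = 6 + 1 = 7, A[1][1] + B[1][1] = -3 + 0 = -3, A[1][2] + B[2][1] = 5 + 9 = 14) = -3 (attained at k = 1)
  C[1][2] = min over k of (A[1][0] + B[0][2] = 6 + 9 = 15, A[1][1] + B[1][2] = -3 + 1 = -2, A[1][2] + B[2][2] = 5 + 6 = 11) = -2 (attained at k = 1)
  C[2][0] = min over k of (A[2][0] + B[0][0] = -3 + 10 = 7, A[2][1] + B[1][0] = -5 + 6 = 1, A[2][2] + B[2][0] = 3 + 2 = 5) = 1 (attained at k = 1)
  C[2][1] = min over k of (A[2][0] + B[0][1] = -3 + 1 = -2, A[2][1] + B[1][1] = -5 + 0 = -5, A[2][2] + B[2][1] = 3 + 9 = 12) = -5 (attained at k = 1)
  C[2][2] = min over k of (A[2][0] + B[0][2] = -3 + 9 = 6, A[2][1] + B[1][2] = -5 + 1 = -4, A[2][2] + B[2][2] = 3 + 6 = 9) = -4 (attained at k = 1)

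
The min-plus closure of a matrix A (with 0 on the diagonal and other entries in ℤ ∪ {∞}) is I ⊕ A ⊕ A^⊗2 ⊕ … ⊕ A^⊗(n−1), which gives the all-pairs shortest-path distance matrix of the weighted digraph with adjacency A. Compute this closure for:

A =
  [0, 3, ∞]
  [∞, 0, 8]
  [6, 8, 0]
Closure =
  [0, 3, 11]
  [14, 0, 8]
  [6, 8, 0]

This is the Floyd-Warshall all-pairs shortest-path computation. For each intermediate vertex k = 0, 1, …, 2, update dist[i][j] ← min(dist[i][j], dist[i][k] + dist[k][j]). The final matrix gives, for each (i, j), the minimum total weight of any directed path from i to j (possibly empty when i = j).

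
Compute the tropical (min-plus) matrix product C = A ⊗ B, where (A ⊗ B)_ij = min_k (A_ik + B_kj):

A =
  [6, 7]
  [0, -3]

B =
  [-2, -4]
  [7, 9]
A ⊗ B =
  [4, 2]
  [-2, -4]

Apply the min-plus product entry-by-entry:
  C[0][0] = min over k of (A[0][0] + B[0][0] = 6 + -2 = 4, A[0][1] + B[1][0] = 7 + 7 = 14) = 4 (attained at k = 0)
  C[0][1] = min over k of (A[0][0] + B[0][1] = 6 + -4 = 2, A[0][1] + B[1][1] = 7 + 9 = 16) = 2 (attained at k = 0)
  C[1][0] = min over k of (A[1][0] + B[0][0] = 0 + -2 = -2, A[1][1] + B[1][0] = -3 + 7 = 4) = -2 (attained at k = 0)
  C[1][1] = min over k of (A[1][0] + B[0][1] = 0 + -4 = -4, A[1][1] + B[1][1] = -3 + 9 = 6) = -4 (attained at k = 0)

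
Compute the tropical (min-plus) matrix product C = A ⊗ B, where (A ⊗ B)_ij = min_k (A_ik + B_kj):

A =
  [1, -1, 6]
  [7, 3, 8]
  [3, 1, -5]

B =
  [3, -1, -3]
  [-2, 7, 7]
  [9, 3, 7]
A ⊗ B =
  [-3, 0, -2]
  [1, 6, 4]
  [-1, -2, 0]

Apply the min-plus product entry-by-entry:
  C[0][0] = min over k of (A[0][0] + B[0][0] = 1 + 3 = 4, A[0][1] + B[1][0] = -1 + -2 = -3, A[0][2] + B[2][0] = 6 + 9 = 15) = -3 (attained at k = 1)
  C[0][1] = min over k of (A[0][0] + B[0][1] = 1 + -1 = 0, A[0][1] + B[1][1] = -1 + 7 = 6, A[0][2] + B[2][1] = 6 + 3 = 9) = 0 (attained at k = 0)
  C[0][2] = min over k of (A[0][0] + B[0][2] = 1 + -3 = -2, A[0][1] + B[1][2] = -1 + 7 = 6, A[0][2] + B[2][2] = 6 + 7 = 13) = -2 (attained at k = 0)
  C[1][0] = min over k of (A[1][0] + B[0][0] = 7 + 3 = 10, A[1][1] + B[1][0] = 3 + -2 = 1, A[1][2] + B[2][0] = 8 + 9 = 17) = 1 (attained at k = 1)
  C[1][1] = min over k of (A[1][0] + B[0][1] = 7 + -1 = 6, A[1][1] + B[1][1] = 3 + 7 = 10, A[1][2] + B[2][1] = 8 + 3 = 11) = 6 (attained at k = 0)
  C[1][2] = min over k of (A[1][0] + B[0][2] = 7 + -3 = 4, A[1][1] + B[1][2] = 3 + 7 = 10, A[1][2] + B[2][2] = 8 + 7 = 15) = 4 (attained at k = 0)
  C[2][0] = min over k of (A[2][0] + B[0][0] = 3 + 3 = 6, A[2][1] + B[1][0] = 1 + -2 = -1, A[2][2] + B[2][0] = -5 + 9 = 4) = -1 (attained at k = 1)
  C[2][1] = min over k of (A[2][0] + B[0][1] = 3 + -1 = 2, A[2][1] + B[1][1] = 1 + 7 = 8, A[2][2] + B[2][1] = -5 + 3 = -2) = -2 (attained at k = 2)
  C[2][2] = min over k of (A[2][0] + B[0][2] = 3 + -3 = 0, A[2][1] + B[1][2] = 1 + 7 = 8, A[2][2] + B[2][2] = -5 + 7 = 2) = 0 (attained at k = 0)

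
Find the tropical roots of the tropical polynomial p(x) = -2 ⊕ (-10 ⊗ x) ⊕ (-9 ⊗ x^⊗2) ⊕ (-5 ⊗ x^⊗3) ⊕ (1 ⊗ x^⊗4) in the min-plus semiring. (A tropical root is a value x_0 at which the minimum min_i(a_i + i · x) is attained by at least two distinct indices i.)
Roots: {-6, -4, -1, 8}

Each tropical root is a break point of the lower envelope of the lines y = a_i + i · x (there are 5 lines, with slopes 0, 1, ..., 4). Only the lines that attain the minimum somewhere contribute to roots; other lines are dominated. Here the surviving (envelope) indices are i = 4, i = 3, i = 2, i = 1, i = 0.
Intersections between consecutive envelope lines give the roots: for adjacent envelope indices i < j the intersection is x = (a_i − a_j) / (j − i). Reading off the sorted break points: {-6, -4, -1, 8}.
Verification: at each break x_0, at least two indices attain the minimum of min_i(a_i + i · x_0).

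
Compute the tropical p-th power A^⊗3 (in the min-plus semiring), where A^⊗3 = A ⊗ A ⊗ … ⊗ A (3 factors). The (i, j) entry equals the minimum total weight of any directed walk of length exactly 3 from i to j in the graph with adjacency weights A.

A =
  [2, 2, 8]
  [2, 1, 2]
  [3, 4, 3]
A^⊗3 =
  [5, 4, 5]
  [4, 3, 4]
  [7, 6, 7]

Each entry (A^⊗3)_ij equals the minimum over all length-3 walks i = v_0 → v_1 → … → v_3 = j of Σ_t A[v_t][v_{t+1}]. For example, for (i, j) = (0, 2) we minimise over 9 possible intermediate vertex sequences; the minimum is 5, attained along the walk 0 → 1 → 1 → 2.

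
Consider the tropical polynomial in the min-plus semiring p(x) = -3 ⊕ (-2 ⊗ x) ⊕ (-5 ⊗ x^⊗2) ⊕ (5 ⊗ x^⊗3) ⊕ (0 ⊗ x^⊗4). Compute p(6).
p(6) = -3

A tropical monomial a ⊗ x^⊗i evaluates to a + i · x. Evaluating each term at x = 6:
  Term 0 contributes -3 + 0 · 6 = -3
  Term 1 contributes -2 + 1 · 6 = 4
  Term 2 contributes -5 + 2 · 6 = 7
  Term 3 contributes 5 + 3 · 6 = 23
  Term 4 contributes 0 + 4 · 6 = 24
p(6) = ⊕ of these = min[-3, 4, 7, 23, 24] = -3.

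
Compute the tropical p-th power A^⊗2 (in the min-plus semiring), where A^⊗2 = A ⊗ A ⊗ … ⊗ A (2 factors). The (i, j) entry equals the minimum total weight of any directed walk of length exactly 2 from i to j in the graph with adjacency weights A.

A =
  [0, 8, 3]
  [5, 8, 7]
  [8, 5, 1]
A^⊗2 =
  [0, 8, 3]
  [5, 12, 8]
  [8, 6, 2]

Each entry (A^⊗2)_ij equals the minimum over all length-2 walks i = v_0 → v_1 → … → v_2 = j of Σ_t A[v_t][v_{t+1}]. For example, for (i, j) = (0, 2) we minimise over 3 possible intermediate vertex sequences; the minimum is 3, attained along the walk 0 → 0 → 2.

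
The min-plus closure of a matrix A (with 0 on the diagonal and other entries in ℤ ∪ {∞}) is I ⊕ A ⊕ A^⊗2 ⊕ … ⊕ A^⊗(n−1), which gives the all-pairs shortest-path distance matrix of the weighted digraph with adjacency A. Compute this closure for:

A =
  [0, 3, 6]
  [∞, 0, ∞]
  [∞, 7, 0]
Closure =
  [0, 3, 6]
  [∞, 0, ∞]
  [∞, 7, 0]

This is the Floyd-Warshall all-pairs shortest-path computation. For each intermediate vertex k = 0, 1, …, 2, update dist[i][j] ← min(dist[i][j], dist[i][k] + dist[k][j]). The final matrix gives, for each (i, j), the minimum total weight of any directed path from i to j (possibly empty when i = j).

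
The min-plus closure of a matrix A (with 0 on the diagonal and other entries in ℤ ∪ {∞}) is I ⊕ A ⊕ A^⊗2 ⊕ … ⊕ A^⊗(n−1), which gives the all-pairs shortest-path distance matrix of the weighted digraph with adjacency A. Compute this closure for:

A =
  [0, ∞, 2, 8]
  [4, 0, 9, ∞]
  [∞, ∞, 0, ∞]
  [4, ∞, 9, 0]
Closure =
  [0, ∞, 2, 8]
  [4, 0, 6, 12]
  [∞, ∞, 0, ∞]
  [4, ∞, 6, 0]

This is the Floyd-Warshall all-pairs shortest-path computation. For each intermediate vertex k = 0, 1, …, 3, update dist[i][j] ← min(dist[i][j], dist[i][k] + dist[k][j]). The final matrix gives, for each (i, j), the minimum total weight of any directed path from i to j (possibly empty when i = j).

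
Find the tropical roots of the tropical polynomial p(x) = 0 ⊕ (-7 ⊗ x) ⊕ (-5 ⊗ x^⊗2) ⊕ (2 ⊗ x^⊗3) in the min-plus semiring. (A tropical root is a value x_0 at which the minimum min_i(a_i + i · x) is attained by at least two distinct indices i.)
Roots: {-7, -2, 7}

Each tropical root is a break point of the lower envelope of the lines y = a_i + i · x (there are 4 lines, with slopes 0, 1, ..., 3). Only the lines that attain the minimum somewhere contribute to roots; other lines are dominated. Here the surviving (envelope) indices are i = 3, i = 2, i = 1, i = 0.
Intersections between consecutive envelope lines give the roots: for adjacent envelope indices i < j the intersection is x = (a_i − a_j) / (j − i). Reading off the sorted break points: {-7, -2, 7}.
Verification: at each break x_0, at least two indices attain the minimum of min_i(a_i + i · x_0).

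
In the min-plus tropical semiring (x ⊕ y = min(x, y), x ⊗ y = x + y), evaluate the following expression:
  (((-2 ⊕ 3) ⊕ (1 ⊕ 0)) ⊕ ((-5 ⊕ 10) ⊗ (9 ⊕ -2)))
(((-2 ⊕ 3) ⊕ (1 ⊕ 0)) ⊕ ((-5 ⊕ 10) ⊗ (9 ⊕ -2))) = -7

Expand innermost to outermost. Recall ⊕ takes the minimum of its arguments and ⊗ takes their sum. Working out the expression (((-2 ⊕ 3) ⊕ (1 ⊕ 0)) ⊕ ((-5 ⊕ 10) ⊗ (9 ⊕ -2))) gives -7.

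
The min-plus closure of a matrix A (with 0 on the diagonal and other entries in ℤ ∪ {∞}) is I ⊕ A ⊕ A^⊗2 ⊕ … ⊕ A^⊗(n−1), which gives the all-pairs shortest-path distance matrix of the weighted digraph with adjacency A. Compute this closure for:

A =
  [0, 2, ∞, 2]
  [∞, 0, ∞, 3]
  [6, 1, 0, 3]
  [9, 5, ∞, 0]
Closure =
  [0, 2, ∞, 2]
  [12, 0, ∞, 3]
  [6, 1, 0, 3]
  [9, 5, ∞, 0]

This is the Floyd-Warshall all-pairs shortest-path computation. For each intermediate vertex k = 0, 1, …, 3, update dist[i][j] ← min(dist[i][j], dist[i][k] + dist[k][j]). The final matrix gives, for each (i, j), the minimum total weight of any directed path from i to j (possibly empty when i = j).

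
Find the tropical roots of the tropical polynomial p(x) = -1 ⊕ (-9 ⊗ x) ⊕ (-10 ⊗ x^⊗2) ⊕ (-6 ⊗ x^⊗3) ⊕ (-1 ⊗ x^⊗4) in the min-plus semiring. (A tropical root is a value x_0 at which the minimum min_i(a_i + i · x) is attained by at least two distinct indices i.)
Roots: {-5, -4, 1, 8}

Each tropical root is a break point of the lower envelope of the lines y = a_i + i · x (there are 5 lines, with slopes 0, 1, ..., 4). Only the lines that attain the minimum somewhere contribute to roots; other lines are dominated. Here the surviving (envelope) indices are i = 4, i = 3, i = 2, i = 1, i = 0.
Intersections between consecutive envelope lines give the roots: for adjacent envelope indices i < j the intersection is x = (a_i − a_j) / (j − i). Reading off the sorted break points: {-5, -4, 1, 8}.
Verification: at each break x_0, at least two indices attain the minimum of min_i(a_i + i · x_0).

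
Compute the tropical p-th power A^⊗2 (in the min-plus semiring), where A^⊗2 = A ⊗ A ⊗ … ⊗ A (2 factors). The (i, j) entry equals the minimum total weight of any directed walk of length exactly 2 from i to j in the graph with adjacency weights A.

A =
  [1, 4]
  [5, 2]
A^⊗2 =
  [2, 5]
  [6, 4]

Each entry (A^⊗2)_ij equals the minimum over all length-2 walks i = v_0 → v_1 → … → v_2 = j of Σ_t A[v_t][v_{t+1}]. For example, for (i, j) = (0, 1) we minimise over 2 possible intermediate vertex sequences; the minimum is 5, attained along the walk 0 → 0 → 1.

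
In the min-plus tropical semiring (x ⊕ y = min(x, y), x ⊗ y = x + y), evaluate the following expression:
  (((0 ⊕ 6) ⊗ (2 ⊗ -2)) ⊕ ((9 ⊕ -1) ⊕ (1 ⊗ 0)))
(((0 ⊕ 6) ⊗ (2 ⊗ -2)) ⊕ ((9 ⊕ -1) ⊕ (1 ⊗ 0))) = -1

Expand innermost to outermost. Recall ⊕ takes the minimum of its arguments and ⊗ takes their sum. Working out the expression (((0 ⊕ 6) ⊗ (2 ⊗ -2)) ⊕ ((9 ⊕ -1) ⊕ (1 ⊗ 0))) gives -1.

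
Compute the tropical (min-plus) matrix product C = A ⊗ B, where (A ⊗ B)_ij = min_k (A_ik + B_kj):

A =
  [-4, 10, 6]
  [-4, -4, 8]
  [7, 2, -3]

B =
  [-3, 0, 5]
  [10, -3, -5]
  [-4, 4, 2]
A ⊗ B =
  [-7, -4, 1]
  [-7, -7, -9]
  [-7, -1, -3]

Apply the min-plus product entry-by-entry:
  C[0][0] = min over k of (A[0][0] + B[0][0] = -4 + -3 = -7, A[0][1] + B[1][0] = 10 + 10 = 20, A[0][2] + B[2][0] = 6 + -4 = 2) = -7 (attained at k = 0)
  C[0][1] = min over k of (A[0][0] + B[0][1] = -4 + 0 = -4, A[0][1] + B[1][1] = 10 + -3 = 7, A[0][2] + B[2][1] = 6 + 4 = 10) = -4 (attained at k = 0)
  C[0][2] = min over k of (A[0][0] + B[0][2] = -4 + 5 = 1, A[0][1] + B[1][2] = 10 + -5 = 5, A[0][2] + B[2][2] = 6 + 2 = 8) = 1 (attained at k = 0)
  C[1][0] = min over k of (A[1][0] + B[0][0] = -4 + -3 = -7, A[1][1] + B[1][0] = -4 + 10 = 6, A[1][2] + B[2][0] = 8 + -4 = 4) = -7 (attained at k = 0)
  C[1][1] = min over k of (A[1][0] + B[0][1] = -4 + 0 = -4, A[1][1] + B[1][1] = -4 + -3 = -7, A[1][2] + B[2][1] = 8 + 4 = 12) = -7 (attained at k = 1)
  C[1][2] = min over k of (A[1][0] + B[0][2] = -4 + 5 = 1, A[1][1] + B[1][2] = -4 + -5 = -9, A[1][2] + B[2][2] = 8 + 2 = 10) = -9 (attained at k = 1)
  C[2][0] = min over k of (A[2][0] + B[0][0] = 7 + -3 = 4, A[2][1] + B[1][0] = 2 + 10 = 12, A[2][2] + B[2][0] = -3 + -4 = -7) = -7 (attained at k = 2)
  C[2][1] = min over k of (A[2][0] + B[0][1] = 7 + 0 = 7, A[2][1] + B[1][1] = 2 + -3 = -1, A[2][2] + B[2][1] = -3 + 4 = 1) = -1 (attained at k = 1)
  C[2][2] = min over k of (A[2][0] + B[0][2] = 7 + 5 = 12, A[2][1] + B[1][2] = 2 + -5 = -3, A[2][2] + B[2][2] = -3 + 2 = -1) = -3 (attained at k = 1)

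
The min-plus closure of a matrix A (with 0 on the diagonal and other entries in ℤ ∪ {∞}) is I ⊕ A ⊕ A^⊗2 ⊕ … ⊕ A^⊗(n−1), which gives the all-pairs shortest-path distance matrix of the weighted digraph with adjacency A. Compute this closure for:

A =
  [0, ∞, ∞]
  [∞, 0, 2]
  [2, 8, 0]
Closure =
  [0, ∞, ∞]
  [4, 0, 2]
  [2, 8, 0]

This is the Floyd-Warshall all-pairs shortest-path computation. For each intermediate vertex k = 0, 1, …, 2, update dist[i][j] ← min(dist[i][j], dist[i][k] + dist[k][j]). The final matrix gives, for each (i, j), the minimum total weight of any directed path from i to j (possibly empty when i = j).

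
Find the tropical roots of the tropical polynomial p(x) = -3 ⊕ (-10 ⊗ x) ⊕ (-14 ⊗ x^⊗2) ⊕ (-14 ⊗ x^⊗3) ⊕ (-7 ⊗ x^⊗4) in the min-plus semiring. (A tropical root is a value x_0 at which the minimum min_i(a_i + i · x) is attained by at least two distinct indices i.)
Roots: {-7, 0, 4, 7}

Each tropical root is a break point of the lower envelope of the lines y = a_i + i · x (there are 5 lines, with slopes 0, 1, ..., 4). Only the lines that attain the minimum somewhere contribute to roots; other lines are dominated. Here the surviving (envelope) indices are i = 4, i = 3, i = 2, i = 1, i = 0.
Intersections between consecutive envelope lines give the roots: for adjacent envelope indices i < j the intersection is x = (a_i − a_j) / (j − i). Reading off the sorted break points: {-7, 0, 4, 7}.
Verification: at each break x_0, at least two indices attain the minimum of min_i(a_i + i · x_0).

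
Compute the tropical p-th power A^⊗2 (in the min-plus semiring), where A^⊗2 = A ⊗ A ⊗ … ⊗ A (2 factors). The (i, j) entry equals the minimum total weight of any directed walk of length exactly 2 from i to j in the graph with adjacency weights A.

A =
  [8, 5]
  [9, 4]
A^⊗2 =
  [14, 9]
  [13, 8]

Each entry (A^⊗2)_ij equals the minimum over all length-2 walks i = v_0 → v_1 → … → v_2 = j of Σ_t A[v_t][v_{t+1}]. For example, for (i, j) = (0, 1) we minimise over 2 possible intermediate vertex sequences; the minimum is 9, attained along the walk 0 → 1 → 1.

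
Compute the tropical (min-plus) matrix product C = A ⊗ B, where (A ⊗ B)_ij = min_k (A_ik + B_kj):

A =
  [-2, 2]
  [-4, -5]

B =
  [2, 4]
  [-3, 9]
A ⊗ B =
  [-1, 2]
  [-8, 0]

Apply the min-plus product entry-by-entry:
  C[0][0] = min over k of (A[0][0] + B[0][0] = -2 + 2 = 0, A[0][1] + B[1][0] = 2 + -3 = -1) = -1 (attained at k = 1)
  C[0][1] = min over k of (A[0][0] + B[0][1] = -2 + 4 = 2, A[0][1] + B[1][1] = 2 + 9 = 11) = 2 (attained at k = 0)
  C[1][0] = min over k of (A[1][0] + B[0][0] = -4 + 2 = -2, A[1][1] + B[1][0] = -5 + -3 = -8) = -8 (attained at k = 1)
  C[1][1] = min over k of (A[1][0] + B[0][1] = -4 + 4 = 0, A[1][1] + B[1][1] = -5 + 9 = 4) = 0 (attained at k = 0)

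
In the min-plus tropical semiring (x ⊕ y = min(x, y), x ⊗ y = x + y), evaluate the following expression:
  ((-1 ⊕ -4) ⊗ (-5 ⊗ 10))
((-1 ⊕ -4) ⊗ (-5 ⊗ 10)) = 1

Expand innermost to outermost. Recall ⊕ takes the minimum of its arguments and ⊗ takes their sum. Working out the expression ((-1 ⊕ -4) ⊗ (-5 ⊗ 10)) gives 1.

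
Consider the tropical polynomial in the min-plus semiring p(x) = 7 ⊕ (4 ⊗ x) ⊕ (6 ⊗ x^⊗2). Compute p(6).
p(6) = 7

A tropical monomial a ⊗ x^⊗i evaluates to a + i · x. Evaluating each term at x = 6:
  Term 0 contributes 7 + 0 · 6 = 7
  Term 1 contributes 4 + 1 · 6 = 10
  Term 2 contributes 6 + 2 · 6 = 18
p(6) = ⊕ of these = min[7, 10, 18] = 7.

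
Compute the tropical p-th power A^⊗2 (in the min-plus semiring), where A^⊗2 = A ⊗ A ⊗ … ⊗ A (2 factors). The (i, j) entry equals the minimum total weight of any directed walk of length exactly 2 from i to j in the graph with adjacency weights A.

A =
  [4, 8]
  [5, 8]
A^⊗2 =
  [8, 12]
  [9, 13]

Each entry (A^⊗2)_ij equals the minimum over all length-2 walks i = v_0 → v_1 → … → v_2 = j of Σ_t A[v_t][v_{t+1}]. For example, for (i, j) = (0, 1) we minimise over 2 possible intermediate vertex sequences; the minimum is 12, attained along the walk 0 → 0 → 1.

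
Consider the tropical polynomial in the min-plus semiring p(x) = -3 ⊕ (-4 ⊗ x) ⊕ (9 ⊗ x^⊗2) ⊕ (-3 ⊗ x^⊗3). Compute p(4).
p(4) = -3

A tropical monomial a ⊗ x^⊗i evaluates to a + i · x. Evaluating each term at x = 4:
  Term 0 contributes -3 + 0 · 4 = -3
  Term 1 contributes -4 + 1 · 4 = 0
  Term 2 contributes 9 + 2 · 4 = 17
  Term 3 contributes -3 + 3 · 4 = 9
p(4) = ⊕ of these = min[-3, 0, 17, 9] = -3.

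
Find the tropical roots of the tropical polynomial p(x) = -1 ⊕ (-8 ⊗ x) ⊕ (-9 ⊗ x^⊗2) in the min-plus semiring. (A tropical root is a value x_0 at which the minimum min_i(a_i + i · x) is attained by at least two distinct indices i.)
Roots: {1, 7}

Each tropical root is a break point of the lower envelope of the lines y = a_i + i · x (there are 3 lines, with slopes 0, 1, ..., 2). Only the lines that attain the minimum somewhere contribute to roots; other lines are dominated. Here the surviving (envelope) indices are i = 2, i = 1, i = 0.
Intersections between consecutive envelope lines give the roots: for adjacent envelope indices i < j the intersection is x = (a_i − a_j) / (j − i). Reading off the sorted break points: {1, 7}.
Verification: at each break x_0, at least two indices attain the minimum of min_i(a_i + i · x_0).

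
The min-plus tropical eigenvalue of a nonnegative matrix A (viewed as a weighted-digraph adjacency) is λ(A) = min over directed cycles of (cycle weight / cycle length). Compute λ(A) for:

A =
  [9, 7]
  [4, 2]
λ(A) = 2

Enumerate directed cycles and compute their means (weight / length). Sample:
  cycle 0 → 0: weight = 9, length = 1, mean = 9/1 ≈ 9.000
  cycle 1 → 1: weight = 2, length = 1, mean = 2/1 ≈ 2.000
  cycle 0 → 1 → 0: weight = 11, length = 2, mean = 11/2 ≈ 5.500
  cycle 1 → 0 → 1: weight = 11, length = 2, mean = 11/2 ≈ 5.500
Minimum mean = 2.000, attained e.g. along the cycle 1 → 1 with weight 2 and length 1. So λ(A) = 2/1 = 2.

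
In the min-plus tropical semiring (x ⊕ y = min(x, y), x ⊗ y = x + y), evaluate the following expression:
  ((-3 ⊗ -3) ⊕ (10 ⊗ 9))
((-3 ⊗ -3) ⊕ (10 ⊗ 9)) = -6

Expand innermost to outermost. Recall ⊕ takes the minimum of its arguments and ⊗ takes their sum. Working out the expression ((-3 ⊗ -3) ⊕ (10 ⊗ 9)) gives -6.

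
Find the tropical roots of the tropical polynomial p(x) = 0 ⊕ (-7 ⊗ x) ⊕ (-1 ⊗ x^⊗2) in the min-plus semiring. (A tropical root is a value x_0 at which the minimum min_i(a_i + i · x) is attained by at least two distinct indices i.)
Roots: {-6, 7}

Each tropical root is a break point of the lower envelope of the lines y = a_i + i · x (there are 3 lines, with slopes 0, 1, ..., 2). Only the lines that attain the minimum somewhere contribute to roots; other lines are dominated. Here the surviving (envelope) indices are i = 2, i = 1, i = 0.
Intersections between consecutive envelope lines give the roots: for adjacent envelope indices i < j the intersection is x = (a_i − a_j) / (j − i). Reading off the sorted break points: {-6, 7}.
Verification: at each break x_0, at least two indices attain the minimum of min_i(a_i + i · x_0).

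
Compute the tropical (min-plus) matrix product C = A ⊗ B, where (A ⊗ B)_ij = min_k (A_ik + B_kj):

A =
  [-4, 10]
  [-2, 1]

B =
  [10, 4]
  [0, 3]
A ⊗ B =
  [6, 0]
  [1, 2]

Apply the min-plus product entry-by-entry:
  C[0][0] = min over k of (A[0][0] + B[0][0] = -4 + 10 = 6, A[0][1] + B[1][0] = 10 + 0 = 10) = 6 (attained at k = 0)
  C[0][1] = min over k of (A[0][0] + B[0][1] = -4 + 4 = 0, A[0][1] + B[1][1] = 10 + 3 = 13) = 0 (attained at k = 0)
  C[1][0] = min over k of (A[1][0] + B[0][0] = -2 + 10 = 8, A[1][1] + B[1][0] = 1 + 0 = 1) = 1 (attained at k = 1)
  C[1][1] = min over k of (A[1][0] + B[0][1] = -2 + 4 = 2, A[1][1] + B[1][1] = 1 + 3 = 4) = 2 (attained at k = 0)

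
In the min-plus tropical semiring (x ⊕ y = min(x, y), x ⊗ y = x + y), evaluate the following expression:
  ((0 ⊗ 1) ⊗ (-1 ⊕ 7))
((0 ⊗ 1) ⊗ (-1 ⊕ 7)) = 0

Expand innermost to outermost. Recall ⊕ takes the minimum of its arguments and ⊗ takes their sum. Working out the expression ((0 ⊗ 1) ⊗ (-1 ⊕ 7)) gives 0.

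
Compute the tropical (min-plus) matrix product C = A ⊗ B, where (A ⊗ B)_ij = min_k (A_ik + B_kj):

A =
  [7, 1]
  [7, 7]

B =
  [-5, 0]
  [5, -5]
A ⊗ B =
  [2, -4]
  [2, 2]

Apply the min-plus product entry-by-entry:
  C[0][0] = min over k of (A[0][0] + B[0][0] = 7 + -5 = 2, A[0][1] + B[1][0] = 1 + 5 = 6) = 2 (attained at k = 0)
  C[0][1] = min over k of (A[0][0] + B[0][1] = 7 + 0 = 7, A[0][1] + B[1][1] = 1 + -5 = -4) = -4 (attained at k = 1)
  C[1][0] = min over k of (A[1][0] + B[0][0] = 7 + -5 = 2, A[1][1] + B[1][0] = 7 + 5 = 12) = 2 (attained at k = 0)
  C[1][1] = min over k of (A[1][0] + B[0][1] = 7 + 0 = 7, A[1][1] + B[1][1] = 7 + -5 = 2) = 2 (attained at k = 1)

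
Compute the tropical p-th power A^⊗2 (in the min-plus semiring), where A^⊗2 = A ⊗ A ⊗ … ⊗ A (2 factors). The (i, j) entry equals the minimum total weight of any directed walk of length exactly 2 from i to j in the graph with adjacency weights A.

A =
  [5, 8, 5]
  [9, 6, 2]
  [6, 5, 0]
A^⊗2 =
  [10, 10, 5]
  [8, 7, 2]
  [6, 5, 0]

Each entry (A^⊗2)_ij equals the minimum over all length-2 walks i = v_0 → v_1 → … → v_2 = j of Σ_t A[v_t][v_{t+1}]. For example, for (i, j) = (0, 2) we minimise over 3 possible intermediate vertex sequences; the minimum is 5, attained along the walk 0 → 2 → 2.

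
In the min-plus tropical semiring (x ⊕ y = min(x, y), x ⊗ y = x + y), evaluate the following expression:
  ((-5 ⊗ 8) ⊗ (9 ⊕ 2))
((-5 ⊗ 8) ⊗ (9 ⊕ 2)) = 5

Expand innermost to outermost. Recall ⊕ takes the minimum of its arguments and ⊗ takes their sum. Working out the expression ((-5 ⊗ 8) ⊗ (9 ⊕ 2)) gives 5.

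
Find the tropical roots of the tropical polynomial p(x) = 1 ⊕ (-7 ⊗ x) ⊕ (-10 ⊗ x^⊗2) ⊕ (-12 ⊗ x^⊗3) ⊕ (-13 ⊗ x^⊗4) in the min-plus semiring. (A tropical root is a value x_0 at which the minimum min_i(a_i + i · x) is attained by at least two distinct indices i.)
Roots: {1, 2, 3, 8}

Each tropical root is a break point of the lower envelope of the lines y = a_i + i · x (there are 5 lines, with slopes 0, 1, ..., 4). Only the lines that attain the minimum somewhere contribute to roots; other lines are dominated. Here the surviving (envelope) indices are i = 4, i = 3, i = 2, i = 1, i = 0.
Intersections between consecutive envelope lines give the roots: for adjacent envelope indices i < j the intersection is x = (a_i − a_j) / (j − i). Reading off the sorted break points: {1, 2, 3, 8}.
Verification: at each break x_0, at least two indices attain the minimum of min_i(a_i + i · x_0).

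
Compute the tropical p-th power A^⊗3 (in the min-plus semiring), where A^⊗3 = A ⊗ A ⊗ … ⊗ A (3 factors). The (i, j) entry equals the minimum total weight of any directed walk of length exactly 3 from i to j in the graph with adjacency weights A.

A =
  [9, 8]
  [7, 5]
A^⊗3 =
  [20, 18]
  [17, 15]

Each entry (A^⊗3)_ij equals the minimum over all length-3 walks i = v_0 → v_1 → … → v_3 = j of Σ_t A[v_t][v_{t+1}]. For example, for (i, j) = (0, 1) we minimise over 4 possible intermediate vertex sequences; the minimum is 18, attained along the walk 0 → 1 → 1 → 1.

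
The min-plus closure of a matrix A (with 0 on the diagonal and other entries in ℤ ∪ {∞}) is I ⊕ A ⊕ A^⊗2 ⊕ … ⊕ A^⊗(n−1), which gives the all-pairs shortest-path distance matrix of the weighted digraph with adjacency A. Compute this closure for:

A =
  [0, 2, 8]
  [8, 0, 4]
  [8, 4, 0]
Closure =
  [0, 2, 6]
  [8, 0, 4]
  [8, 4, 0]

This is the Floyd-Warshall all-pairs shortest-path computation. For each intermediate vertex k = 0, 1, …, 2, update dist[i][j] ← min(dist[i][j], dist[i][k] + dist[k][j]). The final matrix gives, for each (i, j), the minimum total weight of any directed path from i to j (possibly empty when i = j).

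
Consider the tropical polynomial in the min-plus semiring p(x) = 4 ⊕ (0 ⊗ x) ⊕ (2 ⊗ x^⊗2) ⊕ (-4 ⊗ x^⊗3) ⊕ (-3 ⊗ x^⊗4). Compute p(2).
p(2) = 2

A tropical monomial a ⊗ x^⊗i evaluates to a + i · x. Evaluating each term at x = 2:
  Term 0 contributes 4 + 0 · 2 = 4
  Term 1 contributes 0 + 1 · 2 = 2
  Term 2 contributes 2 + 2 · 2 = 6
  Term 3 contributes -4 + 3 · 2 = 2
  Term 4 contributes -3 + 4 · 2 = 5
p(2) = ⊕ of these = min[4, 2, 6, 2, 5] = 2.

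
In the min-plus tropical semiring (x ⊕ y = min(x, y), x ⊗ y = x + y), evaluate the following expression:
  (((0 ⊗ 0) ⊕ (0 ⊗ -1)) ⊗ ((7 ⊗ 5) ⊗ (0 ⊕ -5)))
(((0 ⊗ 0) ⊕ (0 ⊗ -1)) ⊗ ((7 ⊗ 5) ⊗ (0 ⊕ -5))) = 6

Expand innermost to outermost. Recall ⊕ takes the minimum of its arguments and ⊗ takes their sum. Working out the expression (((0 ⊗ 0) ⊕ (0 ⊗ -1)) ⊗ ((7 ⊗ 5) ⊗ (0 ⊕ -5))) gives 6.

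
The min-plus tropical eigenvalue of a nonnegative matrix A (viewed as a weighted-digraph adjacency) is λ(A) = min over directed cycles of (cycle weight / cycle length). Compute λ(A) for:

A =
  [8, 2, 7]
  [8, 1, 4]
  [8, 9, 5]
λ(A) = 1

Enumerate directed cycles and compute their means (weight / length). Sample:
  cycle 0 → 0: weight = 8, length = 1, mean = 8/1 ≈ 8.000
  cycle 1 → 1: weight = 1, length = 1, mean = 1/1 ≈ 1.000
  cycle 2 → 2: weight = 5, length = 1, mean = 5/1 ≈ 5.000
  cycle 0 → 1 → 0: weight = 10, length = 2, mean = 10/2 ≈ 5.000
  cycle 0 → 2 → 0: weight = 15, length = 2, mean = 15/2 ≈ 7.500
  cycle 1 → 0 → 1: weight = 10, length = 2, mean = 10/2 ≈ 5.000
Minimum mean = 1.000, attained e.g. along the cycle 1 → 1 with weight 1 and length 1. So λ(A) = 1/1 = 1.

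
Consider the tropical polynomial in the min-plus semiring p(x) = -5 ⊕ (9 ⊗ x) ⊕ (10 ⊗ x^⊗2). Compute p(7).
p(7) = -5

A tropical monomial a ⊗ x^⊗i evaluates to a + i · x. Evaluating each term at x = 7:
  Term 0 contributes -5 + 0 · 7 = -5
  Term 1 contributes 9 + 1 · 7 = 16
  Term 2 contributes 10 + 2 · 7 = 24
p(7) = ⊕ of these = min[-5, 16, 24] = -5.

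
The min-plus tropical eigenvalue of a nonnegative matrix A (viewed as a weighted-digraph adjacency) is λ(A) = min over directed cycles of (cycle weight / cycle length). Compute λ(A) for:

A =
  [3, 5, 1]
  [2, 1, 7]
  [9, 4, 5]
λ(A) = 1

Enumerate directed cycles and compute their means (weight / length). Sample:
  cycle 0 → 0: weight = 3, length = 1, mean = 3/1 ≈ 3.000
  cycle 1 → 1: weight = 1, length = 1, mean = 1/1 ≈ 1.000
  cycle 2 → 2: weight = 5, length = 1, mean = 5/1 ≈ 5.000
  cycle 0 → 1 → 0: weight = 7, length = 2, mean = 7/2 ≈ 3.500
  cycle 0 → 2 → 0: weight = 10, length = 2, mean = 10/2 ≈ 5.000
  cycle 1 → 0 → 1: weight = 7, length = 2, mean = 7/2 ≈ 3.500
Minimum mean = 1.000, attained e.g. along the cycle 1 → 1 with weight 1 and length 1. So λ(A) = 1/1 = 1.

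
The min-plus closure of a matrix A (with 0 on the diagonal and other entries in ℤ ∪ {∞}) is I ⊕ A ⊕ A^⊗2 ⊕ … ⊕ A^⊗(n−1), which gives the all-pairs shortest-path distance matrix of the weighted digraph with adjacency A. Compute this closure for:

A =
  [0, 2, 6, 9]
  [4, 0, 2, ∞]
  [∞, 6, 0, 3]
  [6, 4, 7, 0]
Closure =
  [0, 2, 4, 7]
  [4, 0, 2, 5]
  [9, 6, 0, 3]
  [6, 4, 6, 0]

This is the Floyd-Warshall all-pairs shortest-path computation. For each intermediate vertex k = 0, 1, …, 3, update dist[i][j] ← min(dist[i][j], dist[i][k] + dist[k][j]). The final matrix gives, for each (i, j), the minimum total weight of any directed path from i to j (possibly empty when i = j).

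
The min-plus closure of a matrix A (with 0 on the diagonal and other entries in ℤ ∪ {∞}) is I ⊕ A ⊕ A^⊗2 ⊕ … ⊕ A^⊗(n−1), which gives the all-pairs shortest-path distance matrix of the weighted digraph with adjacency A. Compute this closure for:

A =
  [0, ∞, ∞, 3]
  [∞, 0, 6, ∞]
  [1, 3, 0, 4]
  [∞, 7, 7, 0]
Closure =
  [0, 10, 10, 3]
  [7, 0, 6, 10]
  [1, 3, 0, 4]
  [8, 7, 7, 0]

This is the Floyd-Warshall all-pairs shortest-path computation. For each intermediate vertex k = 0, 1, …, 3, update dist[i][j] ← min(dist[i][j], dist[i][k] + dist[k][j]). The final matrix gives, for each (i, j), the minimum total weight of any directed path from i to j (possibly empty when i = j).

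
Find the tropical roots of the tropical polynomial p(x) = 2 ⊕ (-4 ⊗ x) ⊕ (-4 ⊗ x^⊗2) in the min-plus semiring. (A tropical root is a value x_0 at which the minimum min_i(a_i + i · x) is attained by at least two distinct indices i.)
Roots: {0, 6}

Each tropical root is a break point of the lower envelope of the lines y = a_i + i · x (there are 3 lines, with slopes 0, 1, ..., 2). Only the lines that attain the minimum somewhere contribute to roots; other lines are dominated. Here the surviving (envelope) indices are i = 2, i = 1, i = 0.
Intersections between consecutive envelope lines give the roots: for adjacent envelope indices i < j the intersection is x = (a_i − a_j) / (j − i). Reading off the sorted break points: {0, 6}.
Verification: at each break x_0, at least two indices attain the minimum of min_i(a_i + i · x_0).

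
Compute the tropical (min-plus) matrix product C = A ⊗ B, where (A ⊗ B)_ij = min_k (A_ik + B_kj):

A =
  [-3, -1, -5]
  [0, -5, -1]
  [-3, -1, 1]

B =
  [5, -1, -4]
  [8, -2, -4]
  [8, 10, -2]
A ⊗ B =
  [2, -4, -7]
  [3, -7, -9]
  [2, -4, -7]

Apply the min-plus product entry-by-entry:
  C[0][0] = min over k of (A[0][0] + B[0][0] = -3 + 5 = 2, A[0][1] + B[1][0] = -1 + 8 = 7, A[0][2] + B[2][0] = -5 + 8 = 3) = 2 (attained at k = 0)
  C[0][1] = min over k of (A[0][0] + B[0][1] = -3 + -1 = -4, A[0][1] + B[1][1] = -1 + -2 = -3, A[0][2] + B[2][1] = -5 + 10 = 5) = -4 (attained at k = 0)
  C[0][2] = min over k of (A[0][0] + B[0][2] = -3 + -4 = -7, A[0][1] + B[1][2] = -1 + -4 = -5, A[0][2] + B[2][2] = -5 + -2 = -7) = -7 (attained at k = 0)
  C[1][0] = min over k of (A[1][0] + B[0][0] = 0 + 5 = 5, A[1][1] + B[1][0] = -5 + 8 = 3, A[1][2] + B[2][0] = -1 + 8 = 7) = 3 (attained at k = 1)
  C[1][1] = min over k of (A[1][0] + B[0][1] = 0 + -1 = -1, A[1][1] + B[1][1] = -5 + -2 = -7, A[1][2] + B[2][1] = -1 + 10 = 9) = -7 (attained at k = 1)
  C[1][2] = min over k of (A[1][0] + B[0][2] = 0 + -4 = -4, A[1][1] + B[1][2] = -5 + -4 = -9, A[1][2] + B[2][2] = -1 + -2 = -3) = -9 (attained at k = 1)
  C[2][0] = min over k of (A[2][0] + B[0][0] = -3 + 5 = 2, A[2][1] + B[1][0] = -1 + 8 = 7, A[2][2] + B[2][0] = 1 + 8 = 9) = 2 (attained at k = 0)
  C[2][1] = min over k of (A[2][0] + B[0][1] = -3 + -1 = -4, A[2][1] + B[1][1] = -1 + -2 = -3, A[2][2] + B[2][1] = 1 + 10 = 11) = -4 (attained at k = 0)
  C[2][2] = min over k of (A[2][0] + B[0][2] = -3 + -4 = -7, A[2][1] + B[1][2] = -1 + -4 = -5, A[2][2] + B[2][2] = 1 + -2 = -1) = -7 (attained at k = 0)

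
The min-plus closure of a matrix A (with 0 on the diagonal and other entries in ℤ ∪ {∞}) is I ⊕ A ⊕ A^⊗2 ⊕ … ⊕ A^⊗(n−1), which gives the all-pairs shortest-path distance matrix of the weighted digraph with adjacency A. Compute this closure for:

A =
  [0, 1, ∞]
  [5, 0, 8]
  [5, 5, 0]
Closure =
  [0, 1, 9]
  [5, 0, 8]
  [5, 5, 0]

This is the Floyd-Warshall all-pairs shortest-path computation. For each intermediate vertex k = 0, 1, …, 2, update dist[i][j] ← min(dist[i][j], dist[i][k] + dist[k][j]). The final matrix gives, for each (i, j), the minimum total weight of any directed path from i to j (possibly empty when i = j).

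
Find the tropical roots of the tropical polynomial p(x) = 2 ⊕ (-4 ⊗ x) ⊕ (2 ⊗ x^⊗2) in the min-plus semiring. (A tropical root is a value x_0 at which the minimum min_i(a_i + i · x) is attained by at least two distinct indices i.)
Roots: {-6, 6}

Each tropical root is a break point of the lower envelope of the lines y = a_i + i · x (there are 3 lines, with slopes 0, 1, ..., 2). Only the lines that attain the minimum somewhere contribute to roots; other lines are dominated. Here the surviving (envelope) indices are i = 2, i = 1, i = 0.
Intersections between consecutive envelope lines give the roots: for adjacent envelope indices i < j the intersection is x = (a_i − a_j) / (j − i). Reading off the sorted break points: {-6, 6}.
Verification: at each break x_0, at least two indices attain the minimum of min_i(a_i + i · x_0).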